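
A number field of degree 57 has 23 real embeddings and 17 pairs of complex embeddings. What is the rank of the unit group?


By Dirichlet's unit theorem:
rank = r1 + r2 - 1
= 23 + 17 - 1
= 39

39


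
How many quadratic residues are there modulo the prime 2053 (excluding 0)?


For prime p, the number of non-zero quadratic residues is (p-1)/2.
= (2053-1)/2
= 1026

1026


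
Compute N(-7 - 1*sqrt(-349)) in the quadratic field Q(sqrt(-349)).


N(a + b*sqrt(d)) = a^2 - d*b^2
= (-7)^2 - (-349)*(-1)^2
= 49 + 349
= 398

398


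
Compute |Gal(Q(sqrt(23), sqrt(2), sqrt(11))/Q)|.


The 3 square roots of distinct primes are multiplicatively independent over Q,
so [K:Q] = 2^3 and Gal(K/Q) is isomorphic to (Z/2Z)^3.
|Gal| = 2^3 = 8

8


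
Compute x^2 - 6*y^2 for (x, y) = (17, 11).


x^2 - d*y^2
= 17^2 - 6*11^2
= 289 - 726
= -437

-437


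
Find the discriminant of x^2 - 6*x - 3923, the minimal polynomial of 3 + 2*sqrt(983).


The element 3 + 2*sqrt(983) has minimal polynomial:
x^2 - 6*x - 3923
Discriminant = (-6)^2 - 4*(-3923)
= 36 + 15692
= 15728

15728


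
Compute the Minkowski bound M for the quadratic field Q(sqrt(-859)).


d = -859, d mod 4 = 1, so disc(K) = d = -859; |disc(K)| = 859
Imaginary quadratic field, so n = 2, s = r2 = 1, r1 = 0
M = (n!/n^n) * (4/pi)^s * sqrt(|disc(K)|) = (2!/2^2) * (4/pi)^1 * sqrt(859)
= 0.5 * 1.273240 * 29.308702
= 18.6585

18.6585


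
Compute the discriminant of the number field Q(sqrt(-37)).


For K = Q(sqrt(d)) with d squarefree: disc(K) = d if d = 1 mod 4, and disc(K) = 4d if d = 2 or 3 mod 4.
Here d = -37, and d mod 4 = 3.
d = 3 mod 4, not 1 (O_K = Z[sqrt(d)]), so disc(K) = 4d = 4 * (-37) = -148

-148


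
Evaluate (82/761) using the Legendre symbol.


p = 761 is prime, so compute (82/761) with the reciprocity algorithm (Jacobi-symbol steps: pull out 2s via (2/n), flip via reciprocity, reduce):
  pull out 2: (2/761) = +1  (since 761 mod 8 = 1)
  reciprocity: (41/761) -> +(761/41)
  reduce: (23/41)
  reciprocity: (23/41) -> +(41/23)
  reduce: (18/23)
  pull out 2: (2/23) = +1  (since 23 mod 8 = 7)
  reciprocity: (9/23) -> +(23/9)
  reduce: (5/9)
  reciprocity: (5/9) -> +(9/5)
  reduce: (4/5)
  pull out 2: (2/5) = -1  (since 5 mod 8 = 5)
  pull out 2: (2/5) = -1  (since 5 mod 8 = 5)
  (1/5) = 1
Product of signs = 1
(82/761) = 1

1


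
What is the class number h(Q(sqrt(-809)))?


K = Q(sqrt(-809)). d mod 4 = 3, so D = disc(K) = 4d = -3236
h(K) equals the number of primitive reduced positive-definite forms (a, b, c) = a*x^2 + b*x*y + c*y^2 with b^2 - 4ac = D,
where reduced means |b| <= a <= c, with b >= 0 whenever |b| = a or a = c, and primitive means gcd(a, b, c) = 1.
Reduced forces 3a^2 <= |D| = 3236, so 1 <= a <= 32; b must have the parity of D, and c = (b^2 - D)/(4a) must be an integer >= a.
Enumerate a = 1..32, b in [-a, a]:
  a=1: (1, 0, 809)  [1]
  a=2: (2, 2, 405)  [1]
  a=3: (3, -2, 270), (3, 2, 270)  [2]
  a=4: none
  a=5: (5, -2, 162), (5, 2, 162)  [2]
  a=6: (6, -2, 135), (6, 2, 135)  [2]
  a=7..8: none
  a=9: (9, -2, 90), (9, 2, 90)  [2]
  a=10: (10, -2, 81), (10, 2, 81)  [2]
  a=11: (11, -8, 75), (11, 8, 75)  [2]
  a=12: none
  a=13: (13, -12, 65), (13, 12, 65)  [2]
  a=14: none
  a=15: (15, -8, 55), (15, -2, 54), (15, 2, 54), (15, 8, 55)  [4]
  a=16..17: none
  a=18: (18, -2, 45), (18, 2, 45)  [2]
  a=19..21: none
  a=22: (22, -14, 39), (22, 14, 39)  [2]
  a=23..24: none
  a=25: (25, -8, 33), (25, 8, 33)  [2]
  a=26: (26, -14, 33), (26, 14, 33)  [2]
  a=27: (27, -2, 30), (27, 2, 30)  [2]
  a=28..29: none
  a=30: (30, -22, 31), (30, 22, 31)  [2]
  a=31..32: none
Total reduced forms: 1 + 1 + 2 + 2 + 2 + 2 + 2 + 2 + 2 + 4 + 2 + 2 + 2 + 2 + 2 + 2 = 32
h = 32

32


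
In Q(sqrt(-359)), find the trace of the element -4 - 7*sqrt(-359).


Tr(a + b*sqrt(d)) = (a + b*sqrt(d)) + (a - b*sqrt(d)) = 2a
= 2 * (-4)
= -8

-8


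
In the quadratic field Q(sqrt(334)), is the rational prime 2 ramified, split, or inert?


K = Q(sqrt(334)). Since d mod 4 = 2, disc(K) = 1336.
Check p | disc: 1336 mod 2 = 0.
p divides disc, so p ramifies: (p) = P^2 with e=2, f=1, g=1.
Therefore p is ramified.

ramified


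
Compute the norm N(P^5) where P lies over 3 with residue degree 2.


N(P^a) = p^(a*f)
= 3^(5*2)
= 3^10
= 59049

59049


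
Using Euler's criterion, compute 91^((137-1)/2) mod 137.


p = 137 is prime and the exponent is (p-1)/2 = 68, so by Euler's criterion 91^68 = (91/137) = +1 or -1 mod 137.
Compute by square-and-multiply:
  68 = 64 + 4 (binary 1000100)
  Repeated squaring mod 137: 91^1 = 91, 91^2 = 61, 91^4 = 22, 91^8 = 73, 91^16 = 123, 91^32 = 59, 91^64 = 56
  91^68 = 91^64 * 91^4 = 56 * 22 mod 137
    56 * 22 = 1232 = 136 mod 137
  91^68 = 136 mod 137
Result 136 = p - 1 = -1 mod 137: 91 is a quadratic non-residue mod 137. As a residue in [0, p-1] the value is 136.
91^68 mod 137 = 136

136


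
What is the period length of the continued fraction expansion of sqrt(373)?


Run the CF algorithm for sqrt(373).
a_0 = floor(sqrt(373)) = 19; set m_0=0, q_0=1.
Recurrence: m' = q*a - m,  q' = (d - m'^2)/q,  a' = floor((a_0 + m')/q').
  step 1: m=19, q=12, a=3
  step 2: m=17, q=7, a=5
  step 3: m=18, q=7, a=5
  step 4: m=17, q=12, a=3
  step 5: m=19, q=1, a=38
a_5 = 2*a_0 = 38, so the period closes here.
sqrt(373) = [19; 3, 5, 5, 3, 38]
Period length = 5

5


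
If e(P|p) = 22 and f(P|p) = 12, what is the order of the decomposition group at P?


|D_P| = e * f
= 22 * 12
= 264

264


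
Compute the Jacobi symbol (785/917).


Compute (785/917) via quadratic reciprocity:
  reciprocity: (785/917) -> +(917/785)
  reduce: (132/785)
  pull out 2: (2/785) = +1  (since 785 mod 8 = 1)
  pull out 2: (2/785) = +1  (since 785 mod 8 = 1)
  reciprocity: (33/785) -> +(785/33)
  reduce: (26/33)
  pull out 2: (2/33) = +1  (since 33 mod 8 = 1)
  reciprocity: (13/33) -> +(33/13)
  reduce: (7/13)
  reciprocity: (7/13) -> +(13/7)
  reduce: (6/7)
  pull out 2: (2/7) = +1  (since 7 mod 8 = 7)
  reciprocity: (3/7) -> -(7/3)
  reduce: (1/3)
  (1/3) = 1
Product of signs = -1

-1


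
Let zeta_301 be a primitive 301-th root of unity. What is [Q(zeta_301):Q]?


The degree equals Euler's totient phi(301).
301 = 7 * 43
phi(301) = 252

252


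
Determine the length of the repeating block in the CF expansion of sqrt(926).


Run the CF algorithm for sqrt(926).
a_0 = floor(sqrt(926)) = 30; set m_0=0, q_0=1.
Recurrence: m' = q*a - m,  q' = (d - m'^2)/q,  a' = floor((a_0 + m')/q').
  step 1: m=30, q=26, a=2
  step 2: m=22, q=17, a=3
  step 3: m=29, q=5, a=11
  step 4: m=26, q=50, a=1
  step 5: m=24, q=7, a=7
  step 6: m=25, q=43, a=1
  step 7: m=18, q=14, a=3
  step 8: m=24, q=25, a=2
  step 9: m=26, q=10, a=5
  step 10: m=24, q=35, a=1
  step 11: m=11, q=23, a=1
  step 12: m=12, q=34, a=1
  step 13: m=22, q=13, a=4
  step 14: m=30, q=2, a=30
  step 15: m=30, q=13, a=4
  step 16: m=22, q=34, a=1
  step 17: m=12, q=23, a=1
  step 18: m=11, q=35, a=1
  step 19: m=24, q=10, a=5
  step 20: m=26, q=25, a=2
  step 21: m=24, q=14, a=3
  step 22: m=18, q=43, a=1
  step 23: m=25, q=7, a=7
  step 24: m=24, q=50, a=1
  step 25: m=26, q=5, a=11
  step 26: m=29, q=17, a=3
  step 27: m=22, q=26, a=2
  step 28: m=30, q=1, a=60
a_28 = 2*a_0 = 60, so the period closes here.
sqrt(926) = [30; 2, 3, 11, 1, 7, 1, 3, 2, 5, 1, 1, 1, 4, 30, 4, 1, 1, 1, 5, 2, 3, 1, 7, 1, 11, 3, 2, 60]
Period length = 28

28


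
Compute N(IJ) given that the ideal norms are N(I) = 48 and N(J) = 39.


N(IJ) = N(I) * N(J)
= 48 * 39
= 1872

1872


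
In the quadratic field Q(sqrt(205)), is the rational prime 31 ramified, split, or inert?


K = Q(sqrt(205)). Since d mod 4 = 1, disc(K) = 205.
Check p | disc: 205 mod 31 = 19.
p does not divide disc. Compute Legendre symbol (d/p):
19^((31-1)/2) mod 31 = 1
(d/p) = 1, so p splits: (p) = P*P' with e=1, f=1, g=2.
Therefore p is split.

split


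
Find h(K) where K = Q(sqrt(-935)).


K = Q(sqrt(-935)). d mod 4 = 1, so D = disc(K) = d = -935
h(K) equals the number of primitive reduced positive-definite forms (a, b, c) = a*x^2 + b*x*y + c*y^2 with b^2 - 4ac = D,
where reduced means |b| <= a <= c, with b >= 0 whenever |b| = a or a = c, and primitive means gcd(a, b, c) = 1.
Reduced forces 3a^2 <= |D| = 935, so 1 <= a <= 17; b must have the parity of D, and c = (b^2 - D)/(4a) must be an integer >= a.
Enumerate a = 1..17, b in [-a, a]:
  a=1: (1, 1, 234)  [1]
  a=2: (2, -1, 117), (2, 1, 117)  [2]
  a=3: (3, -1, 78), (3, 1, 78)  [2]
  a=4: (4, -3, 59), (4, 3, 59)  [2]
  a=5: (5, 5, 48)  [1]
  a=6: (6, -5, 40), (6, -1, 39), (6, 1, 39), (6, 5, 40)  [4]
  a=7: none
  a=8: (8, -5, 30), (8, 5, 30)  [2]
  a=9: (9, -1, 26), (9, 1, 26)  [2]
  a=10: (10, -5, 24), (10, 5, 24)  [2]
  a=11: (11, 11, 24)  [1]
  a=12: (12, -11, 22), (12, -5, 20), (12, 5, 20), (12, 11, 22)  [4]
  a=13: (13, -1, 18), (13, 1, 18)  [2]
  a=14: none
  a=15: (15, -5, 16), (15, 5, 16)  [2]
  a=16: none
  a=17: (17, 17, 18)  [1]
Total reduced forms: 1 + 2 + 2 + 2 + 1 + 4 + 2 + 2 + 2 + 1 + 4 + 2 + 2 + 1 = 28
h = 28

28


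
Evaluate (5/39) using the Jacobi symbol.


Compute (5/39) via quadratic reciprocity:
  reciprocity: (5/39) -> +(39/5)
  reduce: (4/5)
  pull out 2: (2/5) = -1  (since 5 mod 8 = 5)
  pull out 2: (2/5) = -1  (since 5 mod 8 = 5)
  (1/5) = 1
Product of signs = 1

1


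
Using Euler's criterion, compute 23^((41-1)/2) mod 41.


p = 41 is prime and the exponent is (p-1)/2 = 20, so by Euler's criterion 23^20 = (23/41) = +1 or -1 mod 41.
Compute by square-and-multiply:
  20 = 16 + 4 (binary 10100)
  Repeated squaring mod 41: 23^1 = 23, 23^2 = 37, 23^4 = 16, 23^8 = 10, 23^16 = 18
  23^20 = 23^16 * 23^4 = 18 * 16 mod 41
    18 * 16 = 288 = 1 mod 41
  23^20 = 1 mod 41
Result 1: 23 is a quadratic residue mod 41.
23^20 mod 41 = 1

1


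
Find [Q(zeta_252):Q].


The degree equals Euler's totient phi(252).
252 = 2^2 * 3^2 * 7
phi(252) = 72

72


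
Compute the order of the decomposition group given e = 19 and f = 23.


|D_P| = e * f
= 19 * 23
= 437

437


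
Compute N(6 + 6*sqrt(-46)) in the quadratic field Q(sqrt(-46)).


N(a + b*sqrt(d)) = a^2 - d*b^2
= (6)^2 - (-46)*(6)^2
= 36 + 1656
= 1692

1692


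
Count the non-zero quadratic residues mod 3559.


For prime p, the number of non-zero quadratic residues is (p-1)/2.
= (3559-1)/2
= 1779

1779


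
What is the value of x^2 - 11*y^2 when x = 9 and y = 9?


x^2 - d*y^2
= 9^2 - 11*9^2
= 81 - 891
= -810

-810


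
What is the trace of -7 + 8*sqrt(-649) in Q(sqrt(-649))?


Tr(a + b*sqrt(d)) = (a + b*sqrt(d)) + (a - b*sqrt(d)) = 2a
= 2 * (-7)
= -14

-14


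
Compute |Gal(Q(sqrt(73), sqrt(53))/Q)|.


The 2 square roots of distinct primes are multiplicatively independent over Q,
so [K:Q] = 2^2 and Gal(K/Q) is isomorphic to (Z/2Z)^2.
|Gal| = 2^2 = 4

4


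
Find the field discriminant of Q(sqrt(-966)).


For K = Q(sqrt(d)) with d squarefree: disc(K) = d if d = 1 mod 4, and disc(K) = 4d if d = 2 or 3 mod 4.
Here d = -966, and d mod 4 = 2.
d = 2 mod 4, not 1 (O_K = Z[sqrt(d)]), so disc(K) = 4d = 4 * (-966) = -3864

-3864


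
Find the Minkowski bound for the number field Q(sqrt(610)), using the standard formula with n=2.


d = 610, d mod 4 = 2, so disc(K) = 4d = 2440; |disc(K)| = 2440
Real quadratic field, so n = 2, s = r2 = 0, r1 = 2
M = (n!/n^n) * (4/pi)^s * sqrt(|disc(K)|) = (2!/2^2) * (4/pi)^0 * sqrt(2440)
= 0.5 * 1.000000 * 49.396356
= 24.6982

24.6982


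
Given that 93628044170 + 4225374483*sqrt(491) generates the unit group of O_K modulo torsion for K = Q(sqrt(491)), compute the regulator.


epsilon = 93628044170 + 4225374483*sqrt(491)
= 1.8726e+11
R = ln(1.8726e+11)
= 25.9557

25.9557


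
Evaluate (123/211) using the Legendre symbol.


p = 211 is prime, so compute (123/211) with the reciprocity algorithm (Jacobi-symbol steps: pull out 2s via (2/n), flip via reciprocity, reduce):
  reciprocity: (123/211) -> -(211/123)
  reduce: (88/123)
  pull out 2: (2/123) = -1  (since 123 mod 8 = 3)
  pull out 2: (2/123) = -1  (since 123 mod 8 = 3)
  pull out 2: (2/123) = -1  (since 123 mod 8 = 3)
  reciprocity: (11/123) -> -(123/11)
  reduce: (2/11)
  pull out 2: (2/11) = -1  (since 11 mod 8 = 3)
  (1/11) = 1
Product of signs = 1
(123/211) = 1

1


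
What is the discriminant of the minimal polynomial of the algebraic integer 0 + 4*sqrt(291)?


The element 0 + 4*sqrt(291) has minimal polynomial:
x^2 + 0*x - 4656
Discriminant = (0)^2 - 4*(-4656)
= 0 + 18624
= 18624

18624


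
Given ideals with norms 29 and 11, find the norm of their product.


N(IJ) = N(I) * N(J)
= 29 * 11
= 319

319


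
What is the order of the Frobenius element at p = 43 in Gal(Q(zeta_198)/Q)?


The Frobenius at p in Gal(Q(zeta_n)/Q) = (Z/nZ)* is the class of p, so its order is ord_198(43), the smallest k >= 1 with 43^k = 1 mod 198.
n = 198 = 2 * 3^2 * 11, phi(198) = 60; the order divides phi(n).
Divisors of 60: 1, 2, 3, 4, 5, 6, 10, 12, 15, 20, 30, 60
Repeated squaring mod 198: 43^1 = 43, 43^2 = 67, 43^4 = 133, 43^8 = 67, 43^16 = 133, 43^32 = 67
Test divisors in increasing order:
  k=1: 43^1 = 43 mod 198
  k=2: 43^2 = 67 mod 198
  k=3: 43^3 = 67 * 43 = 109 mod 198
  k=4: 43^4 = 133 mod 198
  k=5: 43^5 = 133 * 43 = 175 mod 198
  k=6: 43^6 = 133 * 67 = 1 mod 198  <- first divisor giving 1
Order = 6

6


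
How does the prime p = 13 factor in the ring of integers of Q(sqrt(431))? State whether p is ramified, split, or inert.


K = Q(sqrt(431)). Since d mod 4 = 3, disc(K) = 1724.
Check p | disc: 1724 mod 13 = 8.
p does not divide disc. Compute Legendre symbol (d/p):
2^((13-1)/2) mod 13 = -1
(d/p) = -1, so p is inert: (p) stays prime with e=1, f=2, g=1.
Therefore p is inert.

inert


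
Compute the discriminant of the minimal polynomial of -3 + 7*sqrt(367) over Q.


The element -3 + 7*sqrt(367) has minimal polynomial:
x^2 + 6*x - 17974
Discriminant = (6)^2 - 4*(-17974)
= 36 + 71896
= 71932

71932


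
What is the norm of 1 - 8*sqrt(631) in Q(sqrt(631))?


N(a + b*sqrt(d)) = a^2 - d*b^2
= (1)^2 - (631)*(-8)^2
= 1 - 40384
= -40383

-40383


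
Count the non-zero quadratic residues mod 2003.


For prime p, the number of non-zero quadratic residues is (p-1)/2.
= (2003-1)/2
= 1001

1001


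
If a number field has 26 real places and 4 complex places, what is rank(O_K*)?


By Dirichlet's unit theorem:
rank = r1 + r2 - 1
= 26 + 4 - 1
= 29

29


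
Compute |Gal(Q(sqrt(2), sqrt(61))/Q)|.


The 2 square roots of distinct primes are multiplicatively independent over Q,
so [K:Q] = 2^2 and Gal(K/Q) is isomorphic to (Z/2Z)^2.
|Gal| = 2^2 = 4

4


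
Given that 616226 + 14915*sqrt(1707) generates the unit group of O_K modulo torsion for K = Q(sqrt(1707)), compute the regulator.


epsilon = 616226 + 14915*sqrt(1707)
= 1.2325e+06
R = ln(1.2325e+06)
= 14.0245

14.0245


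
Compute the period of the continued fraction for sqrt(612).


Run the CF algorithm for sqrt(612).
a_0 = floor(sqrt(612)) = 24; set m_0=0, q_0=1.
Recurrence: m' = q*a - m,  q' = (d - m'^2)/q,  a' = floor((a_0 + m')/q').
  step 1: m=24, q=36, a=1
  step 2: m=12, q=13, a=2
  step 3: m=14, q=32, a=1
  step 4: m=18, q=9, a=4
  step 5: m=18, q=32, a=1
  step 6: m=14, q=13, a=2
  step 7: m=12, q=36, a=1
  step 8: m=24, q=1, a=48
a_8 = 2*a_0 = 48, so the period closes here.
sqrt(612) = [24; 1, 2, 1, 4, 1, 2, 1, 48]
Period length = 8

8


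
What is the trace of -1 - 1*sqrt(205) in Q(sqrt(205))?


Tr(a + b*sqrt(d)) = (a + b*sqrt(d)) + (a - b*sqrt(d)) = 2a
= 2 * (-1)
= -2

-2


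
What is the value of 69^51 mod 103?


p = 103 is prime and the exponent is (p-1)/2 = 51, so by Euler's criterion 69^51 = (69/103) = +1 or -1 mod 103.
Compute by square-and-multiply:
  51 = 32 + 16 + 2 + 1 (binary 110011)
  Repeated squaring mod 103: 69^1 = 69, 69^2 = 23, 69^4 = 14, 69^8 = 93, 69^16 = 100, 69^32 = 9
  69^51 = 69^32 * 69^16 * 69^2 * 69^1 = 9 * 100 * 23 * 69 mod 103
    9 * 100 = 900 = 76 mod 103
    76 * 23 = 1748 = 100 mod 103
    100 * 69 = 6900 = 102 mod 103
  69^51 = 102 mod 103
Result 102 = p - 1 = -1 mod 103: 69 is a quadratic non-residue mod 103. As a residue in [0, p-1] the value is 102.
69^51 mod 103 = 102

102


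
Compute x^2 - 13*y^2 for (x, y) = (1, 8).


x^2 - d*y^2
= 1^2 - 13*8^2
= 1 - 832
= -831

-831


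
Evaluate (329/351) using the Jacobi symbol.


Compute (329/351) via quadratic reciprocity:
  reciprocity: (329/351) -> +(351/329)
  reduce: (22/329)
  pull out 2: (2/329) = +1  (since 329 mod 8 = 1)
  reciprocity: (11/329) -> +(329/11)
  reduce: (10/11)
  pull out 2: (2/11) = -1  (since 11 mod 8 = 3)
  reciprocity: (5/11) -> +(11/5)
  reduce: (1/5)
  (1/5) = 1
Product of signs = -1

-1


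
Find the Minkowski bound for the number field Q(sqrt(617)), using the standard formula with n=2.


d = 617, d mod 4 = 1, so disc(K) = d = 617; |disc(K)| = 617
Real quadratic field, so n = 2, s = r2 = 0, r1 = 2
M = (n!/n^n) * (4/pi)^s * sqrt(|disc(K)|) = (2!/2^2) * (4/pi)^0 * sqrt(617)
= 0.5 * 1.000000 * 24.839485
= 12.4197

12.4197


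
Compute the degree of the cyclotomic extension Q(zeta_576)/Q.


The degree equals Euler's totient phi(576).
576 = 2^6 * 3^2
phi(576) = 192

192


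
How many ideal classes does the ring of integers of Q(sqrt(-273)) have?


K = Q(sqrt(-273)). d mod 4 = 3, so D = disc(K) = 4d = -1092
h(K) equals the number of primitive reduced positive-definite forms (a, b, c) = a*x^2 + b*x*y + c*y^2 with b^2 - 4ac = D,
where reduced means |b| <= a <= c, with b >= 0 whenever |b| = a or a = c, and primitive means gcd(a, b, c) = 1.
Reduced forces 3a^2 <= |D| = 1092, so 1 <= a <= 19; b must have the parity of D, and c = (b^2 - D)/(4a) must be an integer >= a.
Enumerate a = 1..19, b in [-a, a]:
  a=1: (1, 0, 273)  [1]
  a=2: (2, 2, 137)  [1]
  a=3: (3, 0, 91)  [1]
  a=4..5: none
  a=6: (6, 6, 47)  [1]
  a=7: (7, 0, 39)  [1]
  a=8..12: none
  a=13: (13, 0, 21)  [1]
  a=14: (14, 14, 23)  [1]
  a=15..16: none
  a=17: (17, 8, 17)  [1]
  a=18..19: none
Total reduced forms: 1 + 1 + 1 + 1 + 1 + 1 + 1 + 1 = 8
h = 8

8


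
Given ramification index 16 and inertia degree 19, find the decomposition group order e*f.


|D_P| = e * f
= 16 * 19
= 304

304


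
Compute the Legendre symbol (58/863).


p = 863 is prime, so compute (58/863) with the reciprocity algorithm (Jacobi-symbol steps: pull out 2s via (2/n), flip via reciprocity, reduce):
  pull out 2: (2/863) = +1  (since 863 mod 8 = 7)
  reciprocity: (29/863) -> +(863/29)
  reduce: (22/29)
  pull out 2: (2/29) = -1  (since 29 mod 8 = 5)
  reciprocity: (11/29) -> +(29/11)
  reduce: (7/11)
  reciprocity: (7/11) -> -(11/7)
  reduce: (4/7)
  pull out 2: (2/7) = +1  (since 7 mod 8 = 7)
  pull out 2: (2/7) = +1  (since 7 mod 8 = 7)
  (1/7) = 1
Product of signs = 1
(58/863) = 1

1


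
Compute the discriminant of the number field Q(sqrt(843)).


For K = Q(sqrt(d)) with d squarefree: disc(K) = d if d = 1 mod 4, and disc(K) = 4d if d = 2 or 3 mod 4.
Here d = 843, and d mod 4 = 3.
d = 3 mod 4, not 1 (O_K = Z[sqrt(d)]), so disc(K) = 4d = 4 * (843) = 3372

3372


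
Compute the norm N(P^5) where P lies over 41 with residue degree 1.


N(P^a) = p^(a*f)
= 41^(5*1)
= 41^5
= 115856201

115856201


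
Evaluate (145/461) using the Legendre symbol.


p = 461 is prime, so compute (145/461) with the reciprocity algorithm (Jacobi-symbol steps: pull out 2s via (2/n), flip via reciprocity, reduce):
  reciprocity: (145/461) -> +(461/145)
  reduce: (26/145)
  pull out 2: (2/145) = +1  (since 145 mod 8 = 1)
  reciprocity: (13/145) -> +(145/13)
  reduce: (2/13)
  pull out 2: (2/13) = -1  (since 13 mod 8 = 5)
  (1/13) = 1
Product of signs = -1
(145/461) = -1

-1


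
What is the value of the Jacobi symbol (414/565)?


Compute (414/565) via quadratic reciprocity:
  pull out 2: (2/565) = -1  (since 565 mod 8 = 5)
  reciprocity: (207/565) -> +(565/207)
  reduce: (151/207)
  reciprocity: (151/207) -> -(207/151)
  reduce: (56/151)
  pull out 2: (2/151) = +1  (since 151 mod 8 = 7)
  pull out 2: (2/151) = +1  (since 151 mod 8 = 7)
  pull out 2: (2/151) = +1  (since 151 mod 8 = 7)
  reciprocity: (7/151) -> -(151/7)
  reduce: (4/7)
  pull out 2: (2/7) = +1  (since 7 mod 8 = 7)
  pull out 2: (2/7) = +1  (since 7 mod 8 = 7)
  (1/7) = 1
Product of signs = -1

-1


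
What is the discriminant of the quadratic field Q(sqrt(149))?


For K = Q(sqrt(d)) with d squarefree: disc(K) = d if d = 1 mod 4, and disc(K) = 4d if d = 2 or 3 mod 4.
Here d = 149, and d mod 4 = 1.
d = 1 mod 4 (O_K = Z[(1+sqrt(d))/2]), so disc(K) = d = 149

149


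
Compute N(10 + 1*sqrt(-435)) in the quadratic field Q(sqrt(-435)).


N(a + b*sqrt(d)) = a^2 - d*b^2
= (10)^2 - (-435)*(1)^2
= 100 + 435
= 535

535


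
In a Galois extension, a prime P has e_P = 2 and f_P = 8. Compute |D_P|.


|D_P| = e * f
= 2 * 8
= 16

16


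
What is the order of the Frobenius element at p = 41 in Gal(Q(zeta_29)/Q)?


The Frobenius at p in Gal(Q(zeta_n)/Q) = (Z/nZ)* is the class of p, so its order is ord_29(41), the smallest k >= 1 with 41^k = 1 mod 29.
n = 29 = 29, phi(29) = 28; the order divides phi(n).
Divisors of 28: 1, 2, 4, 7, 14, 28
Repeated squaring mod 29: 41^1 = 12, 41^2 = 28, 41^4 = 1, 41^8 = 1, 41^16 = 1
Test divisors in increasing order:
  k=1: 41^1 = 12 mod 29
  k=2: 41^2 = 28 mod 29
  k=4: 41^4 = 1 mod 29  <- first divisor giving 1
Order = 4

4


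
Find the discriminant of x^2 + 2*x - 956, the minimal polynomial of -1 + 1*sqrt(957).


The element -1 + 1*sqrt(957) has minimal polynomial:
x^2 + 2*x - 956
Discriminant = (2)^2 - 4*(-956)
= 4 + 3824
= 3828

3828


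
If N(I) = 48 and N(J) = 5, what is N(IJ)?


N(IJ) = N(I) * N(J)
= 48 * 5
= 240

240


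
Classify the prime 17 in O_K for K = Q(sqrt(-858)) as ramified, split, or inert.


K = Q(sqrt(-858)). Since d mod 4 = 2, disc(K) = -3432.
Check p | disc: -3432 mod 17 = 2.
p does not divide disc. Compute Legendre symbol (d/p):
9^((17-1)/2) mod 17 = 1
(d/p) = 1, so p splits: (p) = P*P' with e=1, f=1, g=2.
Therefore p is split.

split


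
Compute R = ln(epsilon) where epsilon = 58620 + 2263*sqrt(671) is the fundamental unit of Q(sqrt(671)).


epsilon = 58620 + 2263*sqrt(671)
= 117240.0000
R = ln(117240.0000)
= 11.6720

11.6720


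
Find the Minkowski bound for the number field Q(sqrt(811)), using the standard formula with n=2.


d = 811, d mod 4 = 3, so disc(K) = 4d = 3244; |disc(K)| = 3244
Real quadratic field, so n = 2, s = r2 = 0, r1 = 2
M = (n!/n^n) * (4/pi)^s * sqrt(|disc(K)|) = (2!/2^2) * (4/pi)^0 * sqrt(3244)
= 0.5 * 1.000000 * 56.956123
= 28.4781

28.4781


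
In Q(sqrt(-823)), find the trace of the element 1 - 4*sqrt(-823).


Tr(a + b*sqrt(d)) = (a + b*sqrt(d)) + (a - b*sqrt(d)) = 2a
= 2 * (1)
= 2

2


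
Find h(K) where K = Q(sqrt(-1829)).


K = Q(sqrt(-1829)). d mod 4 = 3, so D = disc(K) = 4d = -7316
h(K) equals the number of primitive reduced positive-definite forms (a, b, c) = a*x^2 + b*x*y + c*y^2 with b^2 - 4ac = D,
where reduced means |b| <= a <= c, with b >= 0 whenever |b| = a or a = c, and primitive means gcd(a, b, c) = 1.
Reduced forces 3a^2 <= |D| = 7316, so 1 <= a <= 49; b must have the parity of D, and c = (b^2 - D)/(4a) must be an integer >= a.
Enumerate a = 1..49, b in [-a, a]:
  a=1: (1, 0, 1829)  [1]
  a=2: (2, 2, 915)  [1]
  a=3: (3, -2, 610), (3, 2, 610)  [2]
  a=4: none
  a=5: (5, -2, 366), (5, 2, 366)  [2]
  a=6: (6, -2, 305), (6, 2, 305)  [2]
  a=7..8: none
  a=9: (9, -8, 205), (9, 8, 205)  [2]
  a=10: (10, -2, 183), (10, 2, 183)  [2]
  a=11..12: none
  a=13: (13, -4, 141), (13, 4, 141)  [2]
  a=14: none
  a=15: (15, -8, 123), (15, -2, 122), (15, 2, 122), (15, 8, 123)  [4]
  a=16..17: none
  a=18: (18, -10, 103), (18, 10, 103)  [2]
  a=19..24: none
  a=25: (25, -22, 78), (25, 22, 78)  [2]
  a=26: (26, -22, 75), (26, 22, 75)  [2]
  a=27: (27, -26, 74), (27, 26, 74)  [2]
  a=28..29: none
  a=30: (30, -22, 65), (30, -2, 61), (30, 2, 61), (30, 22, 65)  [4]
  a=31: (31, 0, 59)  [1]
  a=32..36: none
  a=37: (37, -26, 54), (37, 26, 54)  [2]
  a=38: none
  a=39: (39, -22, 50), (39, -4, 47), (39, 4, 47), (39, 22, 50)  [4]
  a=40: none
  a=41: (41, -8, 45), (41, 8, 45)  [2]
  a=42..44: none
  a=45: (45, 28, 45)  [1]
  a=46..49: none
Total reduced forms: 1 + 1 + 2 + 2 + 2 + 2 + 2 + 2 + 4 + 2 + 2 + 2 + 2 + 4 + 1 + 2 + 4 + 2 + 1 = 40
h = 40

40


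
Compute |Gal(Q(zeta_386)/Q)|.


|Gal(Q(zeta_386)/Q)| = phi(386)
= 192

192


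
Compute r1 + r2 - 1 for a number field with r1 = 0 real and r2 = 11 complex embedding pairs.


By Dirichlet's unit theorem:
rank = r1 + r2 - 1
= 0 + 11 - 1
= 10

10


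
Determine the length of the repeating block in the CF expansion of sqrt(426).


Run the CF algorithm for sqrt(426).
a_0 = floor(sqrt(426)) = 20; set m_0=0, q_0=1.
Recurrence: m' = q*a - m,  q' = (d - m'^2)/q,  a' = floor((a_0 + m')/q').
  step 1: m=20, q=26, a=1
  step 2: m=6, q=15, a=1
  step 3: m=9, q=23, a=1
  step 4: m=14, q=10, a=3
  step 5: m=16, q=17, a=2
  step 6: m=18, q=6, a=6
  step 7: m=18, q=17, a=2
  step 8: m=16, q=10, a=3
  step 9: m=14, q=23, a=1
  step 10: m=9, q=15, a=1
  step 11: m=6, q=26, a=1
  step 12: m=20, q=1, a=40
a_12 = 2*a_0 = 40, so the period closes here.
sqrt(426) = [20; 1, 1, 1, 3, 2, 6, 2, 3, 1, 1, 1, 40]
Period length = 12

12


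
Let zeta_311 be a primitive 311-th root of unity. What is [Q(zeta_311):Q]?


The degree equals Euler's totient phi(311).
311 = 311
phi(311) = 310

310


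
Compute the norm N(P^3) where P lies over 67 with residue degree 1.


N(P^a) = p^(a*f)
= 67^(3*1)
= 67^3
= 300763

300763


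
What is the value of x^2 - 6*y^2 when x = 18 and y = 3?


x^2 - d*y^2
= 18^2 - 6*3^2
= 324 - 54
= 270

270


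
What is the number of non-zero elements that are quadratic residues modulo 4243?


For prime p, the number of non-zero quadratic residues is (p-1)/2.
= (4243-1)/2
= 2121

2121


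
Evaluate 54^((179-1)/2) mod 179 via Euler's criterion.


p = 179 is prime and the exponent is (p-1)/2 = 89, so by Euler's criterion 54^89 = (54/179) = +1 or -1 mod 179.
Compute by square-and-multiply:
  89 = 64 + 16 + 8 + 1 (binary 1011001)
  Repeated squaring mod 179: 54^1 = 54, 54^2 = 52, 54^4 = 19, 54^8 = 3, 54^16 = 9, 54^32 = 81, 54^64 = 117
  54^89 = 54^64 * 54^16 * 54^8 * 54^1 = 117 * 9 * 3 * 54 mod 179
    117 * 9 = 1053 = 158 mod 179
    158 * 3 = 474 = 116 mod 179
    116 * 54 = 6264 = 178 mod 179
  54^89 = 178 mod 179
Result 178 = p - 1 = -1 mod 179: 54 is a quadratic non-residue mod 179. As a residue in [0, p-1] the value is 178.
54^89 mod 179 = 178

178


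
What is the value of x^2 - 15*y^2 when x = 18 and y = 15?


x^2 - d*y^2
= 18^2 - 15*15^2
= 324 - 3375
= -3051

-3051


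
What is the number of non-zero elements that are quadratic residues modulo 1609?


For prime p, the number of non-zero quadratic residues is (p-1)/2.
= (1609-1)/2
= 804

804


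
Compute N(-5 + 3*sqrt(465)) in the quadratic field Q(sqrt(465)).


N(a + b*sqrt(d)) = a^2 - d*b^2
= (-5)^2 - (465)*(3)^2
= 25 - 4185
= -4160

-4160


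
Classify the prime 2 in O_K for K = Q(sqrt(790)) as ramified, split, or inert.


K = Q(sqrt(790)). Since d mod 4 = 2, disc(K) = 3160.
Check p | disc: 3160 mod 2 = 0.
p divides disc, so p ramifies: (p) = P^2 with e=2, f=1, g=1.
Therefore p is ramified.

ramified


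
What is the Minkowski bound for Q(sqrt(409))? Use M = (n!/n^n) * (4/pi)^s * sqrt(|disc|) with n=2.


d = 409, d mod 4 = 1, so disc(K) = d = 409; |disc(K)| = 409
Real quadratic field, so n = 2, s = r2 = 0, r1 = 2
M = (n!/n^n) * (4/pi)^s * sqrt(|disc(K)|) = (2!/2^2) * (4/pi)^0 * sqrt(409)
= 0.5 * 1.000000 * 20.223748
= 10.1119

10.1119


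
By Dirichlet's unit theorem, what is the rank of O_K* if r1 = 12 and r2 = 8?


By Dirichlet's unit theorem:
rank = r1 + r2 - 1
= 12 + 8 - 1
= 19

19


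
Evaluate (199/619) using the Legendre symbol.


p = 619 is prime, so compute (199/619) with the reciprocity algorithm (Jacobi-symbol steps: pull out 2s via (2/n), flip via reciprocity, reduce):
  reciprocity: (199/619) -> -(619/199)
  reduce: (22/199)
  pull out 2: (2/199) = +1  (since 199 mod 8 = 7)
  reciprocity: (11/199) -> -(199/11)
  reduce: (1/11)
  (1/11) = 1
Product of signs = 1
(199/619) = 1

1


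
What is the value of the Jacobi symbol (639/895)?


Compute (639/895) via quadratic reciprocity:
  reciprocity: (639/895) -> -(895/639)
  reduce: (256/639)
  pull out 2: (2/639) = +1  (since 639 mod 8 = 7)
  pull out 2: (2/639) = +1  (since 639 mod 8 = 7)
  pull out 2: (2/639) = +1  (since 639 mod 8 = 7)
  pull out 2: (2/639) = +1  (since 639 mod 8 = 7)
  pull out 2: (2/639) = +1  (since 639 mod 8 = 7)
  pull out 2: (2/639) = +1  (since 639 mod 8 = 7)
  pull out 2: (2/639) = +1  (since 639 mod 8 = 7)
  pull out 2: (2/639) = +1  (since 639 mod 8 = 7)
  (1/639) = 1
Product of signs = -1

-1


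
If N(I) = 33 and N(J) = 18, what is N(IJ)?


N(IJ) = N(I) * N(J)
= 33 * 18
= 594

594


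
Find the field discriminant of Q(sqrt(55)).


For K = Q(sqrt(d)) with d squarefree: disc(K) = d if d = 1 mod 4, and disc(K) = 4d if d = 2 or 3 mod 4.
Here d = 55, and d mod 4 = 3.
d = 3 mod 4, not 1 (O_K = Z[sqrt(d)]), so disc(K) = 4d = 4 * (55) = 220

220


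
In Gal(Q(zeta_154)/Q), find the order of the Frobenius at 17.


The Frobenius at p in Gal(Q(zeta_n)/Q) = (Z/nZ)* is the class of p, so its order is ord_154(17), the smallest k >= 1 with 17^k = 1 mod 154.
n = 154 = 2 * 7 * 11, phi(154) = 60; the order divides phi(n).
Divisors of 60: 1, 2, 3, 4, 5, 6, 10, 12, 15, 20, 30, 60
Repeated squaring mod 154: 17^1 = 17, 17^2 = 135, 17^4 = 53, 17^8 = 37, 17^16 = 137, 17^32 = 135
Test divisors in increasing order:
  k=1: 17^1 = 17 mod 154
  k=2: 17^2 = 135 mod 154
  k=3: 17^3 = 135 * 17 = 139 mod 154
  k=4: 17^4 = 53 mod 154
  k=5: 17^5 = 53 * 17 = 131 mod 154
  k=6: 17^6 = 53 * 135 = 71 mod 154
  k=10: 17^10 = 37 * 135 = 67 mod 154
  k=12: 17^12 = 37 * 53 = 113 mod 154
  k=15: 17^15 = 37 * 53 * 135 * 17 = 153 mod 154
  k=20: 17^20 = 137 * 53 = 23 mod 154
  k=30: 17^30 = 137 * 37 * 53 * 135 = 1 mod 154  <- first divisor giving 1
Order = 30

30


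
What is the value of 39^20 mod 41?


p = 41 is prime and the exponent is (p-1)/2 = 20, so by Euler's criterion 39^20 = (39/41) = +1 or -1 mod 41.
Compute by square-and-multiply:
  20 = 16 + 4 (binary 10100)
  Repeated squaring mod 41: 39^1 = 39, 39^2 = 4, 39^4 = 16, 39^8 = 10, 39^16 = 18
  39^20 = 39^16 * 39^4 = 18 * 16 mod 41
    18 * 16 = 288 = 1 mod 41
  39^20 = 1 mod 41
Result 1: 39 is a quadratic residue mod 41.
39^20 mod 41 = 1

1


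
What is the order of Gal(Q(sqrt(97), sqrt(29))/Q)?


The 2 square roots of distinct primes are multiplicatively independent over Q,
so [K:Q] = 2^2 and Gal(K/Q) is isomorphic to (Z/2Z)^2.
|Gal| = 2^2 = 4

4


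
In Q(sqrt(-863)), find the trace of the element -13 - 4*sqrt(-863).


Tr(a + b*sqrt(d)) = (a + b*sqrt(d)) + (a - b*sqrt(d)) = 2a
= 2 * (-13)
= -26

-26


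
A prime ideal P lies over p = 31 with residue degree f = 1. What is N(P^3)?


N(P^a) = p^(a*f)
= 31^(3*1)
= 31^3
= 29791

29791


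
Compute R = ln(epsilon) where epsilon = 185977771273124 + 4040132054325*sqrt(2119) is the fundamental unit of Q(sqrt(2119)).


epsilon = 185977771273124 + 4040132054325*sqrt(2119)
= 3.7196e+14
R = ln(3.7196e+14)
= 33.5498

33.5498


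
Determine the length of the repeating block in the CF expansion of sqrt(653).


Run the CF algorithm for sqrt(653).
a_0 = floor(sqrt(653)) = 25; set m_0=0, q_0=1.
Recurrence: m' = q*a - m,  q' = (d - m'^2)/q,  a' = floor((a_0 + m')/q').
  step 1: m=25, q=28, a=1
  step 2: m=3, q=23, a=1
  step 3: m=20, q=11, a=4
  step 4: m=24, q=7, a=7
  step 5: m=25, q=4, a=12
  step 6: m=23, q=31, a=1
  step 7: m=8, q=19, a=1
  step 8: m=11, q=28, a=1
  step 9: m=17, q=13, a=3
  step 10: m=22, q=13, a=3
  step 11: m=17, q=28, a=1
  step 12: m=11, q=19, a=1
  step 13: m=8, q=31, a=1
  step 14: m=23, q=4, a=12
  step 15: m=25, q=7, a=7
  step 16: m=24, q=11, a=4
  step 17: m=20, q=23, a=1
  step 18: m=3, q=28, a=1
  step 19: m=25, q=1, a=50
a_19 = 2*a_0 = 50, so the period closes here.
sqrt(653) = [25; 1, 1, 4, 7, 12, 1, 1, 1, 3, 3, 1, 1, 1, 12, 7, 4, 1, 1, 50]
Period length = 19

19


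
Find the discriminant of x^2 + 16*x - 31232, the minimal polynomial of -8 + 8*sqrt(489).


The element -8 + 8*sqrt(489) has minimal polynomial:
x^2 + 16*x - 31232
Discriminant = (16)^2 - 4*(-31232)
= 256 + 124928
= 125184

125184


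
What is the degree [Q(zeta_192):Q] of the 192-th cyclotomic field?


The degree equals Euler's totient phi(192).
192 = 2^6 * 3
phi(192) = 64

64


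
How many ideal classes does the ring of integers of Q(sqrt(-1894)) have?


K = Q(sqrt(-1894)). d mod 4 = 2, so D = disc(K) = 4d = -7576
h(K) equals the number of primitive reduced positive-definite forms (a, b, c) = a*x^2 + b*x*y + c*y^2 with b^2 - 4ac = D,
where reduced means |b| <= a <= c, with b >= 0 whenever |b| = a or a = c, and primitive means gcd(a, b, c) = 1.
Reduced forces 3a^2 <= |D| = 7576, so 1 <= a <= 50; b must have the parity of D, and c = (b^2 - D)/(4a) must be an integer >= a.
Enumerate a = 1..50, b in [-a, a]:
  a=1: (1, 0, 1894)  [1]
  a=2: (2, 0, 947)  [1]
  a=3..4: none
  a=5: (5, -2, 379), (5, 2, 379)  [2]
  a=6..9: none
  a=10: (10, -8, 191), (10, 8, 191)  [2]
  a=11: (11, -6, 173), (11, 6, 173)  [2]
  a=12: none
  a=13: (13, -4, 146), (13, 4, 146)  [2]
  a=14..18: none
  a=19: (19, -10, 101), (19, 10, 101)  [2]
  a=20..21: none
  a=22: (22, -16, 89), (22, 16, 89)  [2]
  a=23..24: none
  a=25: (25, -18, 79), (25, 18, 79)  [2]
  a=26: (26, -4, 73), (26, 4, 73)  [2]
  a=27..28: none
  a=29: (29, -14, 67), (29, 14, 67)  [2]
  a=30: none
  a=31: (31, -22, 65), (31, 22, 65)  [2]
  a=32..36: none
  a=37: (37, -34, 59), (37, 34, 59)  [2]
  a=38: (38, -28, 55), (38, 28, 55)  [2]
  a=39..40: none
  a=41: (41, -38, 55), (41, 38, 55)  [2]
  a=42: none
  a=43: (43, -32, 50), (43, 32, 50)  [2]
  a=44..50: none
Total reduced forms: 1 + 1 + 2 + 2 + 2 + 2 + 2 + 2 + 2 + 2 + 2 + 2 + 2 + 2 + 2 + 2 = 30
h = 30

30


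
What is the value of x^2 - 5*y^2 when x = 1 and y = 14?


x^2 - d*y^2
= 1^2 - 5*14^2
= 1 - 980
= -979

-979


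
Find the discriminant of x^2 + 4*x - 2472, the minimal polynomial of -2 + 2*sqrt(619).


The element -2 + 2*sqrt(619) has minimal polynomial:
x^2 + 4*x - 2472
Discriminant = (4)^2 - 4*(-2472)
= 16 + 9888
= 9904

9904


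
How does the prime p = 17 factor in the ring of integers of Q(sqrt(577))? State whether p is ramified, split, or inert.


K = Q(sqrt(577)). Since d mod 4 = 1, disc(K) = 577.
Check p | disc: 577 mod 17 = 16.
p does not divide disc. Compute Legendre symbol (d/p):
16^((17-1)/2) mod 17 = 1
(d/p) = 1, so p splits: (p) = P*P' with e=1, f=1, g=2.
Therefore p is split.

split


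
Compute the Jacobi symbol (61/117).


Compute (61/117) via quadratic reciprocity:
  reciprocity: (61/117) -> +(117/61)
  reduce: (56/61)
  pull out 2: (2/61) = -1  (since 61 mod 8 = 5)
  pull out 2: (2/61) = -1  (since 61 mod 8 = 5)
  pull out 2: (2/61) = -1  (since 61 mod 8 = 5)
  reciprocity: (7/61) -> +(61/7)
  reduce: (5/7)
  reciprocity: (5/7) -> +(7/5)
  reduce: (2/5)
  pull out 2: (2/5) = -1  (since 5 mod 8 = 5)
  (1/5) = 1
Product of signs = 1

1


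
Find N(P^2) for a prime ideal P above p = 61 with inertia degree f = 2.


N(P^a) = p^(a*f)
= 61^(2*2)
= 61^4
= 13845841

13845841


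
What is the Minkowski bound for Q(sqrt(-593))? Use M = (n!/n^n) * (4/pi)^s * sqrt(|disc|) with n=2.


d = -593, d mod 4 = 3, so disc(K) = 4d = -2372; |disc(K)| = 2372
Imaginary quadratic field, so n = 2, s = r2 = 1, r1 = 0
M = (n!/n^n) * (4/pi)^s * sqrt(|disc(K)|) = (2!/2^2) * (4/pi)^1 * sqrt(2372)
= 0.5 * 1.273240 * 48.703183
= 31.0054

31.0054


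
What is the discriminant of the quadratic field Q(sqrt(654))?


For K = Q(sqrt(d)) with d squarefree: disc(K) = d if d = 1 mod 4, and disc(K) = 4d if d = 2 or 3 mod 4.
Here d = 654, and d mod 4 = 2.
d = 2 mod 4, not 1 (O_K = Z[sqrt(d)]), so disc(K) = 4d = 4 * (654) = 2616

2616


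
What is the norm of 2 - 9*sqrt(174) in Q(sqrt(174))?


N(a + b*sqrt(d)) = a^2 - d*b^2
= (2)^2 - (174)*(-9)^2
= 4 - 14094
= -14090

-14090


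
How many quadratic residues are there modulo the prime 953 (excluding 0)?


For prime p, the number of non-zero quadratic residues is (p-1)/2.
= (953-1)/2
= 476

476


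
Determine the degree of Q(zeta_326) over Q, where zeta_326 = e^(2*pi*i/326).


The degree equals Euler's totient phi(326).
326 = 2 * 163
phi(326) = 162

162


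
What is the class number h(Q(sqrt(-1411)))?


K = Q(sqrt(-1411)). d mod 4 = 1, so D = disc(K) = d = -1411
h(K) equals the number of primitive reduced positive-definite forms (a, b, c) = a*x^2 + b*x*y + c*y^2 with b^2 - 4ac = D,
where reduced means |b| <= a <= c, with b >= 0 whenever |b| = a or a = c, and primitive means gcd(a, b, c) = 1.
Reduced forces 3a^2 <= |D| = 1411, so 1 <= a <= 21; b must have the parity of D, and c = (b^2 - D)/(4a) must be an integer >= a.
Enumerate a = 1..21, b in [-a, a]:
  a=1: (1, 1, 353)  [1]
  a=2..4: none
  a=5: (5, -3, 71), (5, 3, 71)  [2]
  a=6..16: none
  a=17: (17, 17, 25)  [1]
  a=18..21: none
Total reduced forms: 1 + 2 + 1 = 4
h = 4

4


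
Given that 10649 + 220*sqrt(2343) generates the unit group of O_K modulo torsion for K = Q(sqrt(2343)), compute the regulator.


epsilon = 10649 + 220*sqrt(2343)
= 21298.0000
R = ln(21298.0000)
= 9.9664

9.9664


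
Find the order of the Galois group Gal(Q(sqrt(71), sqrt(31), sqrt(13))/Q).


The 3 square roots of distinct primes are multiplicatively independent over Q,
so [K:Q] = 2^3 and Gal(K/Q) is isomorphic to (Z/2Z)^3.
|Gal| = 2^3 = 8

8


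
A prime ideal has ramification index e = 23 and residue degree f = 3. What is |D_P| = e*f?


|D_P| = e * f
= 23 * 3
= 69

69


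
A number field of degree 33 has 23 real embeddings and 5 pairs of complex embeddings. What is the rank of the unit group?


By Dirichlet's unit theorem:
rank = r1 + r2 - 1
= 23 + 5 - 1
= 27

27


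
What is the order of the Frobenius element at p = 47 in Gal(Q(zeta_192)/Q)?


The Frobenius at p in Gal(Q(zeta_n)/Q) = (Z/nZ)* is the class of p, so its order is ord_192(47), the smallest k >= 1 with 47^k = 1 mod 192.
n = 192 = 2^6 * 3, phi(192) = 64; the order divides phi(n).
Divisors of 64: 1, 2, 4, 8, 16, 32, 64
Repeated squaring mod 192: 47^1 = 47, 47^2 = 97, 47^4 = 1, 47^8 = 1, 47^16 = 1, 47^32 = 1, 47^64 = 1
Test divisors in increasing order:
  k=1: 47^1 = 47 mod 192
  k=2: 47^2 = 97 mod 192
  k=4: 47^4 = 1 mod 192  <- first divisor giving 1
Order = 4

4


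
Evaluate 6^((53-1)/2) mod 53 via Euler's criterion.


p = 53 is prime and the exponent is (p-1)/2 = 26, so by Euler's criterion 6^26 = (6/53) = +1 or -1 mod 53.
Compute by square-and-multiply:
  26 = 16 + 8 + 2 (binary 11010)
  Repeated squaring mod 53: 6^1 = 6, 6^2 = 36, 6^4 = 24, 6^8 = 46, 6^16 = 49
  6^26 = 6^16 * 6^8 * 6^2 = 49 * 46 * 36 mod 53
    49 * 46 = 2254 = 28 mod 53
    28 * 36 = 1008 = 1 mod 53
  6^26 = 1 mod 53
Result 1: 6 is a quadratic residue mod 53.
6^26 mod 53 = 1

1


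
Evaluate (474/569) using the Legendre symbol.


p = 569 is prime, so compute (474/569) with the reciprocity algorithm (Jacobi-symbol steps: pull out 2s via (2/n), flip via reciprocity, reduce):
  pull out 2: (2/569) = +1  (since 569 mod 8 = 1)
  reciprocity: (237/569) -> +(569/237)
  reduce: (95/237)
  reciprocity: (95/237) -> +(237/95)
  reduce: (47/95)
  reciprocity: (47/95) -> -(95/47)
  reduce: (1/47)
  (1/47) = 1
Product of signs = -1
(474/569) = -1

-1


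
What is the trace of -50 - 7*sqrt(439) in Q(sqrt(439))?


Tr(a + b*sqrt(d)) = (a + b*sqrt(d)) + (a - b*sqrt(d)) = 2a
= 2 * (-50)
= -100

-100


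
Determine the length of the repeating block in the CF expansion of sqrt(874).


Run the CF algorithm for sqrt(874).
a_0 = floor(sqrt(874)) = 29; set m_0=0, q_0=1.
Recurrence: m' = q*a - m,  q' = (d - m'^2)/q,  a' = floor((a_0 + m')/q').
  step 1: m=29, q=33, a=1
  step 2: m=4, q=26, a=1
  step 3: m=22, q=15, a=3
  step 4: m=23, q=23, a=2
  step 5: m=23, q=15, a=3
  step 6: m=22, q=26, a=1
  step 7: m=4, q=33, a=1
  step 8: m=29, q=1, a=58
a_8 = 2*a_0 = 58, so the period closes here.
sqrt(874) = [29; 1, 1, 3, 2, 3, 1, 1, 58]
Period length = 8

8
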